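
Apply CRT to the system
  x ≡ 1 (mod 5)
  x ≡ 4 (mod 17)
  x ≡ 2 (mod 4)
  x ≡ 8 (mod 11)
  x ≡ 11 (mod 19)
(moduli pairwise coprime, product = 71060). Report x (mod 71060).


Product of moduli M = 5 · 17 · 4 · 11 · 19 = 71060.
Merge one congruence at a time:
  Start: x ≡ 1 (mod 5).
  Combine with x ≡ 4 (mod 17); new modulus lcm = 85.
    Write x = 1 + 5·t and substitute into x ≡ 4 (mod 17): 5·t ≡ 4 − 1 = 3 (mod 17).
    The inverse of 5 mod 17 is 7 (since 5·7 = 35 = 2·17 + 1), so t ≡ 7·3 = 21 ≡ 4 (mod 17).
    Then x = 1 + 5·4 = 21, valid modulo lcm(5, 17) = 85: x ≡ 21 (mod 85).
  Combine with x ≡ 2 (mod 4); new modulus lcm = 340.
    Write x = 21 + 85·t and substitute into x ≡ 2 (mod 4): 85·t ≡ 2 − 21 = -19 (mod 4).
    Reduce coefficients mod 4: 1·t ≡ 1 (mod 4).
    So t ≡ 1 (mod 4).
    Then x = 21 + 85·1 = 106, valid modulo lcm(85, 4) = 340: x ≡ 106 (mod 340).
  Combine with x ≡ 8 (mod 11); new modulus lcm = 3740.
    Write x = 106 + 340·t and substitute into x ≡ 8 (mod 11): 340·t ≡ 8 − 106 = -98 (mod 11).
    Reduce coefficients mod 11: 10·t ≡ 1 (mod 11).
    The inverse of 10 mod 11 is 10 (since 10·10 = 100 = 9·11 + 1), so t ≡ 10·1 = 10 ≡ 10 (mod 11).
    Then x = 106 + 340·10 = 3506, valid modulo lcm(340, 11) = 3740: x ≡ 3506 (mod 3740).
  Combine with x ≡ 11 (mod 19); new modulus lcm = 71060.
    Write x = 3506 + 3740·t and substitute into x ≡ 11 (mod 19): 3740·t ≡ 11 − 3506 = -3495 (mod 19).
    Reduce coefficients mod 19: 16·t ≡ 1 (mod 19).
    The inverse of 16 mod 19 is 6 (since 16·6 = 96 = 5·19 + 1), so t ≡ 6·1 = 6 ≡ 6 (mod 19).
    Then x = 3506 + 3740·6 = 25946, valid modulo lcm(3740, 19) = 71060: x ≡ 25946 (mod 71060).
Verify against each original: 25946 mod 5 = 1, 25946 mod 17 = 4, 25946 mod 4 = 2, 25946 mod 11 = 8, 25946 mod 19 = 11.

x ≡ 25946 (mod 71060).


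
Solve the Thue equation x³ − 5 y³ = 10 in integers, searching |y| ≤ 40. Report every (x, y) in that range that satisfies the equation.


The equation is x³ - 5y³ = 10. For fixed y, x³ = 5·y³ + 10, so a solution requires the RHS to be a perfect cube.
Strategy: iterate y from -40 to 40, compute RHS = 5·y³ + 10, and check whether it is a (positive or negative) perfect cube.
Check small values of y:
  y = 0: RHS = 10 is not a perfect cube.
  y = 1: RHS = 15 is not a perfect cube.
  y = -1: RHS = 5 is not a perfect cube.
  y = 2: RHS = 50 is not a perfect cube.
  y = -2: RHS = -30 is not a perfect cube.
  y = 3: RHS = 145 is not a perfect cube.
  y = -3: RHS = -125 = (-5)³ ⇒ x = -5 works.
Continuing the search up to |y| = 40 finds no further solutions beyond those listed.
Collected solutions: (-5, -3).

Solutions (with |y| ≤ 40): (-5, -3).


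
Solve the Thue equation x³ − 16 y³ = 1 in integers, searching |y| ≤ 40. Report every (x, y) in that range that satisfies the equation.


The equation is x³ - 16y³ = 1. For fixed y, x³ = 16·y³ + 1, so a solution requires the RHS to be a perfect cube.
Strategy: iterate y from -40 to 40, compute RHS = 16·y³ + 1, and check whether it is a (positive or negative) perfect cube.
Check small values of y:
  y = 0: RHS = 1 = (1)³ ⇒ x = 1 works.
  y = 1: RHS = 17 is not a perfect cube.
  y = -1: RHS = -15 is not a perfect cube.
  y = 2: RHS = 129 is not a perfect cube.
  y = -2: RHS = -127 is not a perfect cube.
  y = 3: RHS = 433 is not a perfect cube.
  y = -3: RHS = -431 is not a perfect cube.
Continuing the search up to |y| = 40 finds no further solutions beyond those listed.
Collected solutions: (1, 0).

Solutions (with |y| ≤ 40): (1, 0).


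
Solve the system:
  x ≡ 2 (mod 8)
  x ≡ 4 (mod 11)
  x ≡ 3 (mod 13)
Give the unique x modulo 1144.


Moduli 8, 11, 13 are pairwise coprime; by CRT there is a unique solution modulo M = 8 · 11 · 13 = 1144.
Solve pairwise, accumulating the modulus:
  Start with x ≡ 2 (mod 8).
  Combine with x ≡ 4 (mod 11): since gcd(8, 11) = 1, we get a unique residue mod 88.
    Write x = 2 + 8·t and substitute into x ≡ 4 (mod 11): 8·t ≡ 4 − 2 = 2 (mod 11).
    The inverse of 8 mod 11 is 7 (since 8·7 = 56 = 5·11 + 1), so t ≡ 7·2 = 14 ≡ 3 (mod 11).
    Then x = 2 + 8·3 = 26, valid modulo lcm(8, 11) = 88: x ≡ 26 (mod 88).
  Combine with x ≡ 3 (mod 13): since gcd(88, 13) = 1, we get a unique residue mod 1144.
    Write x = 26 + 88·t and substitute into x ≡ 3 (mod 13): 88·t ≡ 3 − 26 = -23 (mod 13).
    Reduce coefficients mod 13: 10·t ≡ 3 (mod 13).
    The inverse of 10 mod 13 is 4 (since 10·4 = 40 = 3·13 + 1), so t ≡ 4·3 = 12 ≡ 12 (mod 13).
    Then x = 26 + 88·12 = 1082, valid modulo lcm(88, 13) = 1144: x ≡ 1082 (mod 1144).
Verify: 1082 mod 8 = 2 ✓, 1082 mod 11 = 4 ✓, 1082 mod 13 = 3 ✓.

x ≡ 1082 (mod 1144).


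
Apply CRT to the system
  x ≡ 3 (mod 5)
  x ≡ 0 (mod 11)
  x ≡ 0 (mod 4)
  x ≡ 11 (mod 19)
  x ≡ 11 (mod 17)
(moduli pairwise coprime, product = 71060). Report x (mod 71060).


Product of moduli M = 5 · 11 · 4 · 19 · 17 = 71060.
Merge one congruence at a time:
  Start: x ≡ 3 (mod 5).
  Combine with x ≡ 0 (mod 11); new modulus lcm = 55.
    Write x = 3 + 5·t and substitute into x ≡ 0 (mod 11): 5·t ≡ 0 − 3 = -3 (mod 11).
    Reduce coefficients mod 11: 5·t ≡ 8 (mod 11).
    The inverse of 5 mod 11 is 9 (since 5·9 = 45 = 4·11 + 1), so t ≡ 9·8 = 72 ≡ 6 (mod 11).
    Then x = 3 + 5·6 = 33, valid modulo lcm(5, 11) = 55: x ≡ 33 (mod 55).
  Combine with x ≡ 0 (mod 4); new modulus lcm = 220.
    Write x = 33 + 55·t and substitute into x ≡ 0 (mod 4): 55·t ≡ 0 − 33 = -33 (mod 4).
    Reduce coefficients mod 4: 3·t ≡ 3 (mod 4).
    The inverse of 3 mod 4 is 3 (since 3·3 = 9 = 2·4 + 1), so t ≡ 3·3 = 9 ≡ 1 (mod 4).
    Then x = 33 + 55·1 = 88, valid modulo lcm(55, 4) = 220: x ≡ 88 (mod 220).
  Combine with x ≡ 11 (mod 19); new modulus lcm = 4180.
    Write x = 88 + 220·t and substitute into x ≡ 11 (mod 19): 220·t ≡ 11 − 88 = -77 (mod 19).
    Reduce coefficients mod 19: 11·t ≡ 18 (mod 19).
    The inverse of 11 mod 19 is 7 (since 11·7 = 77 = 4·19 + 1), so t ≡ 7·18 = 126 ≡ 12 (mod 19).
    Then x = 88 + 220·12 = 2728, valid modulo lcm(220, 19) = 4180: x ≡ 2728 (mod 4180).
  Combine with x ≡ 11 (mod 17); new modulus lcm = 71060.
    Write x = 2728 + 4180·t and substitute into x ≡ 11 (mod 17): 4180·t ≡ 11 − 2728 = -2717 (mod 17).
    Reduce coefficients mod 17: 15·t ≡ 3 (mod 17).
    The inverse of 15 mod 17 is 8 (since 15·8 = 120 = 7·17 + 1), so t ≡ 8·3 = 24 ≡ 7 (mod 17).
    Then x = 2728 + 4180·7 = 31988, valid modulo lcm(4180, 17) = 71060: x ≡ 31988 (mod 71060).
Verify against each original: 31988 mod 5 = 3, 31988 mod 11 = 0, 31988 mod 4 = 0, 31988 mod 19 = 11, 31988 mod 17 = 11.

x ≡ 31988 (mod 71060).


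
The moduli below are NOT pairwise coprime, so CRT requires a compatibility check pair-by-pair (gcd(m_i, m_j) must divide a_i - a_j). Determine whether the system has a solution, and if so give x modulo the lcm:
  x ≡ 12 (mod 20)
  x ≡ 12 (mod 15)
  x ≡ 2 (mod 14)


Moduli 20, 15, 14 are not pairwise coprime, so CRT works modulo lcm(m_i) when all pairwise compatibility conditions hold.
Pairwise compatibility: gcd(m_i, m_j) must divide a_i - a_j for every pair.
Merge one congruence at a time:
  Start: x ≡ 12 (mod 20).
  Combine with x ≡ 12 (mod 15): gcd(20, 15) = 5; 12 - 12 = 0, which IS divisible by 5, so compatible.
    Write x = 12 + 20·t and substitute into x ≡ 12 (mod 15): 20·t ≡ 12 − 12 = 0 (mod 15).
    Divide the congruence (and modulus) by g = 5: 4·t ≡ 0 (mod 3).
    Reduce coefficients mod 3: 1·t ≡ 0 (mod 3).
    So t ≡ 0 (mod 3).
    Then x = 12 + 20·0 = 12, valid modulo lcm(20, 15) = 60: x ≡ 12 (mod 60).
  Combine with x ≡ 2 (mod 14): gcd(60, 14) = 2; 2 - 12 = -10, which IS divisible by 2, so compatible.
    Write x = 12 + 60·t and substitute into x ≡ 2 (mod 14): 60·t ≡ 2 − 12 = -10 (mod 14).
    Divide the congruence (and modulus) by g = 2: 30·t ≡ -5 (mod 7).
    Reduce coefficients mod 7: 2·t ≡ 2 (mod 7).
    The inverse of 2 mod 7 is 4 (since 2·4 = 8 = 1·7 + 1), so t ≡ 4·2 = 8 ≡ 1 (mod 7).
    Then x = 12 + 60·1 = 72, valid modulo lcm(60, 14) = 420: x ≡ 72 (mod 420).
Verify: 72 mod 20 = 12, 72 mod 15 = 12, 72 mod 14 = 2.

x ≡ 72 (mod 420).


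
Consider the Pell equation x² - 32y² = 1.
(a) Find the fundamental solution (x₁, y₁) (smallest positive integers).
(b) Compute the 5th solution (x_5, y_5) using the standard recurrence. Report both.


Step 1: Find the fundamental solution (x₁, y₁) of x² - 32y² = 1.
  Expand √32 as a continued fraction. a₀ = ⌊√32⌋ = 5; iterate m_{k+1} = d_k·a_k − m_k, d_{k+1} = (32 − m_{k+1}²)/d_k, a_{k+1} = ⌊(a₀ + m_{k+1})/d_{k+1}⌋ (starting m₀ = 0, d₀ = 1), with convergents p_k = a_k·p_{k-1} + p_{k-2}, q_k = a_k·q_{k-1} + q_{k-2} (p₋₁ = 1, q₋₁ = 0):
  k = 0: a₀ = 5; p₀/q₀ = 5/1; p₀² − 32·q₀² = 25 − 32 = -7.
  k = 1: m = 5, d = 7, a = ⌊(5 + 5)/7⌋ = 1; p/q = (1·5 + 1)/(1·1 + 0) = 6/1; p² − 32·q² = 36 − 32 = 4.
  k = 2: m = 2, d = 4, a = ⌊(5 + 2)/4⌋ = 1; p/q = (1·6 + 5)/(1·1 + 1) = 11/2; p² − 32·q² = 121 − 128 = -7.
  k = 3: m = 2, d = 7, a = ⌊(5 + 2)/7⌋ = 1; p/q = (1·11 + 6)/(1·2 + 1) = 17/3; p² − 32·q² = 289 − 288 = 1.
  The first convergent with p² − 32·q² = 1 gives the fundamental solution (x₁, y₁) = (17, 3).
Step 2: Apply the recurrence (x_{n+1}, y_{n+1}) = (x₁x_n + 32y₁y_n, x₁y_n + y₁x_n) repeatedly.
  From (x_1, y_1) = (17, 3): x_2 = 17·17 + 32·3·3 = 577; y_2 = 17·3 + 3·17 = 102.
  From (x_2, y_2) = (577, 102): x_3 = 17·577 + 32·3·102 = 19601; y_3 = 17·102 + 3·577 = 3465.
  From (x_3, y_3) = (19601, 3465): x_4 = 17·19601 + 32·3·3465 = 665857; y_4 = 17·3465 + 3·19601 = 117708.
  From (x_4, y_4) = (665857, 117708): x_5 = 17·665857 + 32·3·117708 = 22619537; y_5 = 17·117708 + 3·665857 = 3998607.
Step 3: Verify x_5² - 32·y_5² = 511643454094369 - 511643454094368 = 1 (should be 1). ✓

(x_1, y_1) = (17, 3); (x_5, y_5) = (22619537, 3998607).


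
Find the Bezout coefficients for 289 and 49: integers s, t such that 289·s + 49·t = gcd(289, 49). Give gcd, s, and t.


Euclidean algorithm on (289, 49) — divide until remainder is 0:
  289 = 5 · 49 + 44
  49 = 1 · 44 + 5
  44 = 8 · 5 + 4
  5 = 1 · 4 + 1
  4 = 4 · 1 + 0
gcd(289, 49) = 1.
Track Bezout coefficients alongside the remainders: start with r₀ = 289 = a·1 + b·0 (s = 1, t = 0) and r₁ = 49 = a·0 + b·1 (s = 0, t = 1); each new remainder r_{k+1} = r_{k-1} − q_k·r_k inherits s_{k+1} = s_{k-1} − q_k·s_k, t_{k+1} = t_{k-1} − q_k·t_k, so r_k = a·s_k + b·t_k at every step:
  q = 5: r = 44, s = 1 − 5·0 = 1, t = 0 − 5·1 = -5  (check: 289·1 + 49·(-5) = 44)
  q = 1: r = 5, s = 0 − 1·1 = -1, t = 1 − 1·(-5) = 6  (check: 289·(-1) + 49·6 = 5)
  q = 8: r = 4, s = 1 − 8·(-1) = 9, t = -5 − 8·6 = -53  (check: 289·9 + 49·(-53) = 4)
  q = 1: r = 1, s = -1 − 1·9 = -10, t = 6 − 1·(-53) = 59  (check: 289·(-10) + 49·59 = 1)
The row with r = 1 (the gcd) gives the Bezout coefficients s = -10, t = 59.
Result: 289 · (-10) + 49 · (59) = 1.

gcd(289, 49) = 1; s = -10, t = 59 (check: 289·(-10) + 49·59 = 1).


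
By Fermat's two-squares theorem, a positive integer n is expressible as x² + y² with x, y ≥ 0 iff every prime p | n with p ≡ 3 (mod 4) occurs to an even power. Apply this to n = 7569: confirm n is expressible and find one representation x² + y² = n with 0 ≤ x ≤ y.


Step 1: Factor n = 7569 = 3^2 · 29^2.
Step 2: Check the mod-4 condition on each prime factor: 3 ≡ 3 (mod 4), exponent 2 (must be even); 29 ≡ 1 (mod 4), exponent 2.
All primes ≡ 3 (mod 4) appear to even exponent (or don't appear), so by the two-squares theorem n IS expressible as a sum of two squares.
Step 3: Build a representation. Group n = k² · m with k = 3 and m = 29 · 29 = 841 (a product of primes ≡ 1 (mod 4)); a representation of m scales to one of n via (k·x)² + (k·y)² = k²(x² + y²). Each prime p ≡ 1 (mod 4) is itself a sum of two squares; find a² by testing p − a² for a perfect square:
  29: 29 − 1² = 28, 29 − 2² = 25 = 5² ⇒ 29 = 2² + 5².
  Combine using the Brahmagupta–Fibonacci identity (a² + b²)(c² + d²) = (ac − bd)² + (ad + bc)² = (ac + bd)² + (ad − bc)²:
  29 · 29 = 841: from (2² + 5²)(2² + 5²), take (2·2 − 5·5, 2·5 + 5·2) = (4 − 25, 10 + 10) = (-21, 20); dropping signs (only squares matter) gives (21, 20); check 21² + 20² = 441 + 400 = 841 ✓.
  Scale by k = 3: (3·21, 3·20) = (63, 60).
Step 4: Order so x ≤ y and verify: 60² + 63² = 3600 + 3969 = 7569 = n. ✓

n = 7569 = 60² + 63² (one valid representation with x ≤ y).


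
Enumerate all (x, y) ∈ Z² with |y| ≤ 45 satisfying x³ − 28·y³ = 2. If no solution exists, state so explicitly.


The equation is x³ - 28y³ = 2. For fixed y, x³ = 28·y³ + 2, so a solution requires the RHS to be a perfect cube.
Strategy: iterate y from -45 to 45, compute RHS = 28·y³ + 2, and check whether it is a (positive or negative) perfect cube.
Check small values of y:
  y = 0: RHS = 2 is not a perfect cube.
  y = 1: RHS = 30 is not a perfect cube.
  y = -1: RHS = -26 is not a perfect cube.
  y = 2: RHS = 226 is not a perfect cube.
  y = -2: RHS = -222 is not a perfect cube.
  y = 3: RHS = 758 is not a perfect cube.
  y = -3: RHS = -754 is not a perfect cube.
Continuing the search up to |y| = 45 finds no solutions either.
No (x, y) in the scanned range satisfies the equation.

No integer solutions with |y| ≤ 45.


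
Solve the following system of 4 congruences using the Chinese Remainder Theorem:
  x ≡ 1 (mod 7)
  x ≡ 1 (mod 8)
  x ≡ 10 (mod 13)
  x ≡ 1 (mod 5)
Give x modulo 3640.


Product of moduli M = 7 · 8 · 13 · 5 = 3640.
Merge one congruence at a time:
  Start: x ≡ 1 (mod 7).
  Combine with x ≡ 1 (mod 8); new modulus lcm = 56.
    Write x = 1 + 7·t and substitute into x ≡ 1 (mod 8): 7·t ≡ 1 − 1 = 0 (mod 8).
    The inverse of 7 mod 8 is 7 (since 7·7 = 49 = 6·8 + 1), so t ≡ 7·0 = 0 ≡ 0 (mod 8).
    Then x = 1 + 7·0 = 1, valid modulo lcm(7, 8) = 56: x ≡ 1 (mod 56).
  Combine with x ≡ 10 (mod 13); new modulus lcm = 728.
    Write x = 1 + 56·t and substitute into x ≡ 10 (mod 13): 56·t ≡ 10 − 1 = 9 (mod 13).
    Reduce coefficients mod 13: 4·t ≡ 9 (mod 13).
    The inverse of 4 mod 13 is 10 (since 4·10 = 40 = 3·13 + 1), so t ≡ 10·9 = 90 ≡ 12 (mod 13).
    Then x = 1 + 56·12 = 673, valid modulo lcm(56, 13) = 728: x ≡ 673 (mod 728).
  Combine with x ≡ 1 (mod 5); new modulus lcm = 3640.
    Write x = 673 + 728·t and substitute into x ≡ 1 (mod 5): 728·t ≡ 1 − 673 = -672 (mod 5).
    Reduce coefficients mod 5: 3·t ≡ 3 (mod 5).
    The inverse of 3 mod 5 is 2 (since 3·2 = 6 = 1·5 + 1), so t ≡ 2·3 = 6 ≡ 1 (mod 5).
    Then x = 673 + 728·1 = 1401, valid modulo lcm(728, 5) = 3640: x ≡ 1401 (mod 3640).
Verify against each original: 1401 mod 7 = 1, 1401 mod 8 = 1, 1401 mod 13 = 10, 1401 mod 5 = 1.

x ≡ 1401 (mod 3640).


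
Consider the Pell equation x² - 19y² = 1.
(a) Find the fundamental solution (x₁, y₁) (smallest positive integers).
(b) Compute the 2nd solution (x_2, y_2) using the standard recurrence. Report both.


Step 1: Find the fundamental solution (x₁, y₁) of x² - 19y² = 1.
  Expand √19 as a continued fraction. a₀ = ⌊√19⌋ = 4; iterate m_{k+1} = d_k·a_k − m_k, d_{k+1} = (19 − m_{k+1}²)/d_k, a_{k+1} = ⌊(a₀ + m_{k+1})/d_{k+1}⌋ (starting m₀ = 0, d₀ = 1), with convergents p_k = a_k·p_{k-1} + p_{k-2}, q_k = a_k·q_{k-1} + q_{k-2} (p₋₁ = 1, q₋₁ = 0):
  k = 0: a₀ = 4; p₀/q₀ = 4/1; p₀² − 19·q₀² = 16 − 19 = -3.
  k = 1: m = 4, d = 3, a = ⌊(4 + 4)/3⌋ = 2; p/q = (2·4 + 1)/(2·1 + 0) = 9/2; p² − 19·q² = 81 − 76 = 5.
  k = 2: m = 2, d = 5, a = ⌊(4 + 2)/5⌋ = 1; p/q = (1·9 + 4)/(1·2 + 1) = 13/3; p² − 19·q² = 169 − 171 = -2.
  k = 3: m = 3, d = 2, a = ⌊(4 + 3)/2⌋ = 3; p/q = (3·13 + 9)/(3·3 + 2) = 48/11; p² − 19·q² = 2304 − 2299 = 5.
  k = 4: m = 3, d = 5, a = ⌊(4 + 3)/5⌋ = 1; p/q = (1·48 + 13)/(1·11 + 3) = 61/14; p² − 19·q² = 3721 − 3724 = -3.
  k = 5: m = 2, d = 3, a = ⌊(4 + 2)/3⌋ = 2; p/q = (2·61 + 48)/(2·14 + 11) = 170/39; p² − 19·q² = 28900 − 28899 = 1.
  The first convergent with p² − 19·q² = 1 gives the fundamental solution (x₁, y₁) = (170, 39).
Step 2: Apply the recurrence (x_{n+1}, y_{n+1}) = (x₁x_n + 19y₁y_n, x₁y_n + y₁x_n) repeatedly.
  From (x_1, y_1) = (170, 39): x_2 = 170·170 + 19·39·39 = 57799; y_2 = 170·39 + 39·170 = 13260.
Step 3: Verify x_2² - 19·y_2² = 3340724401 - 3340724400 = 1 (should be 1). ✓

(x_1, y_1) = (170, 39); (x_2, y_2) = (57799, 13260).


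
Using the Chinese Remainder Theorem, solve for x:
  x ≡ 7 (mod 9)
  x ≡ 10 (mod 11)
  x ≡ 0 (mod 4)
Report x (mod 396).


Moduli 9, 11, 4 are pairwise coprime; by CRT there is a unique solution modulo M = 9 · 11 · 4 = 396.
Solve pairwise, accumulating the modulus:
  Start with x ≡ 7 (mod 9).
  Combine with x ≡ 10 (mod 11): since gcd(9, 11) = 1, we get a unique residue mod 99.
    Write x = 7 + 9·t and substitute into x ≡ 10 (mod 11): 9·t ≡ 10 − 7 = 3 (mod 11).
    The inverse of 9 mod 11 is 5 (since 9·5 = 45 = 4·11 + 1), so t ≡ 5·3 = 15 ≡ 4 (mod 11).
    Then x = 7 + 9·4 = 43, valid modulo lcm(9, 11) = 99: x ≡ 43 (mod 99).
  Combine with x ≡ 0 (mod 4): since gcd(99, 4) = 1, we get a unique residue mod 396.
    Write x = 43 + 99·t and substitute into x ≡ 0 (mod 4): 99·t ≡ 0 − 43 = -43 (mod 4).
    Reduce coefficients mod 4: 3·t ≡ 1 (mod 4).
    The inverse of 3 mod 4 is 3 (since 3·3 = 9 = 2·4 + 1), so t ≡ 3·1 = 3 ≡ 3 (mod 4).
    Then x = 43 + 99·3 = 340, valid modulo lcm(99, 4) = 396: x ≡ 340 (mod 396).
Verify: 340 mod 9 = 7 ✓, 340 mod 11 = 10 ✓, 340 mod 4 = 0 ✓.

x ≡ 340 (mod 396).


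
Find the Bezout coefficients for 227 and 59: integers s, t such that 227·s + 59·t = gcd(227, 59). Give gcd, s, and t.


Euclidean algorithm on (227, 59) — divide until remainder is 0:
  227 = 3 · 59 + 50
  59 = 1 · 50 + 9
  50 = 5 · 9 + 5
  9 = 1 · 5 + 4
  5 = 1 · 4 + 1
  4 = 4 · 1 + 0
gcd(227, 59) = 1.
Track Bezout coefficients alongside the remainders: start with r₀ = 227 = a·1 + b·0 (s = 1, t = 0) and r₁ = 59 = a·0 + b·1 (s = 0, t = 1); each new remainder r_{k+1} = r_{k-1} − q_k·r_k inherits s_{k+1} = s_{k-1} − q_k·s_k, t_{k+1} = t_{k-1} − q_k·t_k, so r_k = a·s_k + b·t_k at every step:
  q = 3: r = 50, s = 1 − 3·0 = 1, t = 0 − 3·1 = -3  (check: 227·1 + 59·(-3) = 50)
  q = 1: r = 9, s = 0 − 1·1 = -1, t = 1 − 1·(-3) = 4  (check: 227·(-1) + 59·4 = 9)
  q = 5: r = 5, s = 1 − 5·(-1) = 6, t = -3 − 5·4 = -23  (check: 227·6 + 59·(-23) = 5)
  q = 1: r = 4, s = -1 − 1·6 = -7, t = 4 − 1·(-23) = 27  (check: 227·(-7) + 59·27 = 4)
  q = 1: r = 1, s = 6 − 1·(-7) = 13, t = -23 − 1·27 = -50  (check: 227·13 + 59·(-50) = 1)
The row with r = 1 (the gcd) gives the Bezout coefficients s = 13, t = -50.
Result: 227 · (13) + 59 · (-50) = 1.

gcd(227, 59) = 1; s = 13, t = -50 (check: 227·13 + 59·(-50) = 1).


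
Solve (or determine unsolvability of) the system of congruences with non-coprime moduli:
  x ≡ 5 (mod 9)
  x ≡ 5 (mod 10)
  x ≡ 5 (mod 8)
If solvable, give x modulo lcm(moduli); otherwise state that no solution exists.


Moduli 9, 10, 8 are not pairwise coprime, so CRT works modulo lcm(m_i) when all pairwise compatibility conditions hold.
Pairwise compatibility: gcd(m_i, m_j) must divide a_i - a_j for every pair.
Merge one congruence at a time:
  Start: x ≡ 5 (mod 9).
  Combine with x ≡ 5 (mod 10): gcd(9, 10) = 1; 5 - 5 = 0, which IS divisible by 1, so compatible.
    Write x = 5 + 9·t and substitute into x ≡ 5 (mod 10): 9·t ≡ 5 − 5 = 0 (mod 10).
    The inverse of 9 mod 10 is 9 (since 9·9 = 81 = 8·10 + 1), so t ≡ 9·0 = 0 ≡ 0 (mod 10).
    Then x = 5 + 9·0 = 5, valid modulo lcm(9, 10) = 90: x ≡ 5 (mod 90).
  Combine with x ≡ 5 (mod 8): gcd(90, 8) = 2; 5 - 5 = 0, which IS divisible by 2, so compatible.
    Write x = 5 + 90·t and substitute into x ≡ 5 (mod 8): 90·t ≡ 5 − 5 = 0 (mod 8).
    Divide the congruence (and modulus) by g = 2: 45·t ≡ 0 (mod 4).
    Reduce coefficients mod 4: 1·t ≡ 0 (mod 4).
    So t ≡ 0 (mod 4).
    Then x = 5 + 90·0 = 5, valid modulo lcm(90, 8) = 360: x ≡ 5 (mod 360).
Verify: 5 mod 9 = 5, 5 mod 10 = 5, 5 mod 8 = 5.

x ≡ 5 (mod 360).


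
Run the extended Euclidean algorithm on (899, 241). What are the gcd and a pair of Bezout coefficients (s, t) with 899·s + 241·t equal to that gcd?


Euclidean algorithm on (899, 241) — divide until remainder is 0:
  899 = 3 · 241 + 176
  241 = 1 · 176 + 65
  176 = 2 · 65 + 46
  65 = 1 · 46 + 19
  46 = 2 · 19 + 8
  19 = 2 · 8 + 3
  8 = 2 · 3 + 2
  3 = 1 · 2 + 1
  2 = 2 · 1 + 0
gcd(899, 241) = 1.
Track Bezout coefficients alongside the remainders: start with r₀ = 899 = a·1 + b·0 (s = 1, t = 0) and r₁ = 241 = a·0 + b·1 (s = 0, t = 1); each new remainder r_{k+1} = r_{k-1} − q_k·r_k inherits s_{k+1} = s_{k-1} − q_k·s_k, t_{k+1} = t_{k-1} − q_k·t_k, so r_k = a·s_k + b·t_k at every step:
  q = 3: r = 176, s = 1 − 3·0 = 1, t = 0 − 3·1 = -3  (check: 899·1 + 241·(-3) = 176)
  q = 1: r = 65, s = 0 − 1·1 = -1, t = 1 − 1·(-3) = 4  (check: 899·(-1) + 241·4 = 65)
  q = 2: r = 46, s = 1 − 2·(-1) = 3, t = -3 − 2·4 = -11  (check: 899·3 + 241·(-11) = 46)
  q = 1: r = 19, s = -1 − 1·3 = -4, t = 4 − 1·(-11) = 15  (check: 899·(-4) + 241·15 = 19)
  q = 2: r = 8, s = 3 − 2·(-4) = 11, t = -11 − 2·15 = -41  (check: 899·11 + 241·(-41) = 8)
  q = 2: r = 3, s = -4 − 2·11 = -26, t = 15 − 2·(-41) = 97  (check: 899·(-26) + 241·97 = 3)
  q = 2: r = 2, s = 11 − 2·(-26) = 63, t = -41 − 2·97 = -235  (check: 899·63 + 241·(-235) = 2)
  q = 1: r = 1, s = -26 − 1·63 = -89, t = 97 − 1·(-235) = 332  (check: 899·(-89) + 241·332 = 1)
The row with r = 1 (the gcd) gives the Bezout coefficients s = -89, t = 332.
Result: 899 · (-89) + 241 · (332) = 1.

gcd(899, 241) = 1; s = -89, t = 332 (check: 899·(-89) + 241·332 = 1).


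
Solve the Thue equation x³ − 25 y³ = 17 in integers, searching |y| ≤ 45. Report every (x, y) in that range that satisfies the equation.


The equation is x³ - 25y³ = 17. For fixed y, x³ = 25·y³ + 17, so a solution requires the RHS to be a perfect cube.
Strategy: iterate y from -45 to 45, compute RHS = 25·y³ + 17, and check whether it is a (positive or negative) perfect cube.
Check small values of y:
  y = 0: RHS = 17 is not a perfect cube.
  y = 1: RHS = 42 is not a perfect cube.
  y = -1: RHS = -8 = (-2)³ ⇒ x = -2 works.
  y = 2: RHS = 217 is not a perfect cube.
  y = -2: RHS = -183 is not a perfect cube.
  y = 3: RHS = 692 is not a perfect cube.
  y = -3: RHS = -658 is not a perfect cube.
Continuing the search up to |y| = 45 finds no further solutions beyond those listed.
Collected solutions: (-2, -1).

Solutions (with |y| ≤ 45): (-2, -1).


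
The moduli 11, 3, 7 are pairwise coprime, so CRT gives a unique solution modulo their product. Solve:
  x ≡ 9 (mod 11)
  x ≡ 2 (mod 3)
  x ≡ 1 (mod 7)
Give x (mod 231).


Moduli 11, 3, 7 are pairwise coprime; by CRT there is a unique solution modulo M = 11 · 3 · 7 = 231.
Solve pairwise, accumulating the modulus:
  Start with x ≡ 9 (mod 11).
  Combine with x ≡ 2 (mod 3): since gcd(11, 3) = 1, we get a unique residue mod 33.
    Write x = 9 + 11·t and substitute into x ≡ 2 (mod 3): 11·t ≡ 2 − 9 = -7 (mod 3).
    Reduce coefficients mod 3: 2·t ≡ 2 (mod 3).
    The inverse of 2 mod 3 is 2 (since 2·2 = 4 = 1·3 + 1), so t ≡ 2·2 = 4 ≡ 1 (mod 3).
    Then x = 9 + 11·1 = 20, valid modulo lcm(11, 3) = 33: x ≡ 20 (mod 33).
  Combine with x ≡ 1 (mod 7): since gcd(33, 7) = 1, we get a unique residue mod 231.
    Write x = 20 + 33·t and substitute into x ≡ 1 (mod 7): 33·t ≡ 1 − 20 = -19 (mod 7).
    Reduce coefficients mod 7: 5·t ≡ 2 (mod 7).
    The inverse of 5 mod 7 is 3 (since 5·3 = 15 = 2·7 + 1), so t ≡ 3·2 = 6 ≡ 6 (mod 7).
    Then x = 20 + 33·6 = 218, valid modulo lcm(33, 7) = 231: x ≡ 218 (mod 231).
Verify: 218 mod 11 = 9 ✓, 218 mod 3 = 2 ✓, 218 mod 7 = 1 ✓.

x ≡ 218 (mod 231).


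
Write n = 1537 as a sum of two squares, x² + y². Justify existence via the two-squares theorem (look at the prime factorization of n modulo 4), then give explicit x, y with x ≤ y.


Step 1: Factor n = 1537 = 29 · 53.
Step 2: Check the mod-4 condition on each prime factor: 29 ≡ 1 (mod 4), exponent 1; 53 ≡ 1 (mod 4), exponent 1.
All primes ≡ 3 (mod 4) appear to even exponent (or don't appear), so by the two-squares theorem n IS expressible as a sum of two squares.
Step 3: Build a representation. Here n = 29 · 53 is a product of primes ≡ 1 (mod 4). Each prime p ≡ 1 (mod 4) is itself a sum of two squares; find a² by testing p − a² for a perfect square:
  29: 29 − 1² = 28, 29 − 2² = 25 = 5² ⇒ 29 = 2² + 5².
  53: 53 − 1² = 52, 53 − 2² = 49 = 7² ⇒ 53 = 2² + 7².
  Combine using the Brahmagupta–Fibonacci identity (a² + b²)(c² + d²) = (ac − bd)² + (ad + bc)² = (ac + bd)² + (ad − bc)²:
  29 · 53 = 1537: from (2² + 5²)(2² + 7²), take (2·2 − 5·7, 2·7 + 5·2) = (4 − 35, 14 + 10) = (-31, 24); dropping signs (only squares matter) gives (31, 24); check 31² + 24² = 961 + 576 = 1537 ✓.
Step 4: Order so x ≤ y and verify: 24² + 31² = 576 + 961 = 1537 = n. ✓

n = 1537 = 24² + 31² (one valid representation with x ≤ y).


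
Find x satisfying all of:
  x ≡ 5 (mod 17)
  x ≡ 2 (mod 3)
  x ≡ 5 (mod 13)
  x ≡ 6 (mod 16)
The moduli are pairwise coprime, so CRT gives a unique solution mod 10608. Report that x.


Product of moduli M = 17 · 3 · 13 · 16 = 10608.
Merge one congruence at a time:
  Start: x ≡ 5 (mod 17).
  Combine with x ≡ 2 (mod 3); new modulus lcm = 51.
    Write x = 5 + 17·t and substitute into x ≡ 2 (mod 3): 17·t ≡ 2 − 5 = -3 (mod 3).
    Reduce coefficients mod 3: 2·t ≡ 0 (mod 3).
    The inverse of 2 mod 3 is 2 (since 2·2 = 4 = 1·3 + 1), so t ≡ 2·0 = 0 ≡ 0 (mod 3).
    Then x = 5 + 17·0 = 5, valid modulo lcm(17, 3) = 51: x ≡ 5 (mod 51).
  Combine with x ≡ 5 (mod 13); new modulus lcm = 663.
    Write x = 5 + 51·t and substitute into x ≡ 5 (mod 13): 51·t ≡ 5 − 5 = 0 (mod 13).
    Reduce coefficients mod 13: 12·t ≡ 0 (mod 13).
    The inverse of 12 mod 13 is 12 (since 12·12 = 144 = 11·13 + 1), so t ≡ 12·0 = 0 ≡ 0 (mod 13).
    Then x = 5 + 51·0 = 5, valid modulo lcm(51, 13) = 663: x ≡ 5 (mod 663).
  Combine with x ≡ 6 (mod 16); new modulus lcm = 10608.
    Write x = 5 + 663·t and substitute into x ≡ 6 (mod 16): 663·t ≡ 6 − 5 = 1 (mod 16).
    Reduce coefficients mod 16: 7·t ≡ 1 (mod 16).
    The inverse of 7 mod 16 is 7 (since 7·7 = 49 = 3·16 + 1), so t ≡ 7·1 = 7 ≡ 7 (mod 16).
    Then x = 5 + 663·7 = 4646, valid modulo lcm(663, 16) = 10608: x ≡ 4646 (mod 10608).
Verify against each original: 4646 mod 17 = 5, 4646 mod 3 = 2, 4646 mod 13 = 5, 4646 mod 16 = 6.

x ≡ 4646 (mod 10608).


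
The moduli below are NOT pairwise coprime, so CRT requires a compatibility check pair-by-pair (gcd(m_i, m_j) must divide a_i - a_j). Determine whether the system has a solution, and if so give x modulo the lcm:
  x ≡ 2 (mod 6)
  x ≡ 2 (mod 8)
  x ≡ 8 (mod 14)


Moduli 6, 8, 14 are not pairwise coprime, so CRT works modulo lcm(m_i) when all pairwise compatibility conditions hold.
Pairwise compatibility: gcd(m_i, m_j) must divide a_i - a_j for every pair.
Merge one congruence at a time:
  Start: x ≡ 2 (mod 6).
  Combine with x ≡ 2 (mod 8): gcd(6, 8) = 2; 2 - 2 = 0, which IS divisible by 2, so compatible.
    Write x = 2 + 6·t and substitute into x ≡ 2 (mod 8): 6·t ≡ 2 − 2 = 0 (mod 8).
    Divide the congruence (and modulus) by g = 2: 3·t ≡ 0 (mod 4).
    The inverse of 3 mod 4 is 3 (since 3·3 = 9 = 2·4 + 1), so t ≡ 3·0 = 0 ≡ 0 (mod 4).
    Then x = 2 + 6·0 = 2, valid modulo lcm(6, 8) = 24: x ≡ 2 (mod 24).
  Combine with x ≡ 8 (mod 14): gcd(24, 14) = 2; 8 - 2 = 6, which IS divisible by 2, so compatible.
    Write x = 2 + 24·t and substitute into x ≡ 8 (mod 14): 24·t ≡ 8 − 2 = 6 (mod 14).
    Divide the congruence (and modulus) by g = 2: 12·t ≡ 3 (mod 7).
    Reduce coefficients mod 7: 5·t ≡ 3 (mod 7).
    The inverse of 5 mod 7 is 3 (since 5·3 = 15 = 2·7 + 1), so t ≡ 3·3 = 9 ≡ 2 (mod 7).
    Then x = 2 + 24·2 = 50, valid modulo lcm(24, 14) = 168: x ≡ 50 (mod 168).
Verify: 50 mod 6 = 2, 50 mod 8 = 2, 50 mod 14 = 8.

x ≡ 50 (mod 168).


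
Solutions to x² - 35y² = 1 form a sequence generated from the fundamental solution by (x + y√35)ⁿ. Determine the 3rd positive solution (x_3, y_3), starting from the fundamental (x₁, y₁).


Step 1: Find the fundamental solution (x₁, y₁) of x² - 35y² = 1.
  Expand √35 as a continued fraction. a₀ = ⌊√35⌋ = 5; iterate m_{k+1} = d_k·a_k − m_k, d_{k+1} = (35 − m_{k+1}²)/d_k, a_{k+1} = ⌊(a₀ + m_{k+1})/d_{k+1}⌋ (starting m₀ = 0, d₀ = 1), with convergents p_k = a_k·p_{k-1} + p_{k-2}, q_k = a_k·q_{k-1} + q_{k-2} (p₋₁ = 1, q₋₁ = 0):
  k = 0: a₀ = 5; p₀/q₀ = 5/1; p₀² − 35·q₀² = 25 − 35 = -10.
  k = 1: m = 5, d = 10, a = ⌊(5 + 5)/10⌋ = 1; p/q = (1·5 + 1)/(1·1 + 0) = 6/1; p² − 35·q² = 36 − 35 = 1.
  The first convergent with p² − 35·q² = 1 gives the fundamental solution (x₁, y₁) = (6, 1).
Step 2: Apply the recurrence (x_{n+1}, y_{n+1}) = (x₁x_n + 35y₁y_n, x₁y_n + y₁x_n) repeatedly.
  From (x_1, y_1) = (6, 1): x_2 = 6·6 + 35·1·1 = 71; y_2 = 6·1 + 1·6 = 12.
  From (x_2, y_2) = (71, 12): x_3 = 6·71 + 35·1·12 = 846; y_3 = 6·12 + 1·71 = 143.
Step 3: Verify x_3² - 35·y_3² = 715716 - 715715 = 1 (should be 1). ✓

(x_1, y_1) = (6, 1); (x_3, y_3) = (846, 143).


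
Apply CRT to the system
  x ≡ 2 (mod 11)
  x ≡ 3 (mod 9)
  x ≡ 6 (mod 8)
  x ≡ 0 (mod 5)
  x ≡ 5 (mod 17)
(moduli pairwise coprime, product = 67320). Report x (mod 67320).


Product of moduli M = 11 · 9 · 8 · 5 · 17 = 67320.
Merge one congruence at a time:
  Start: x ≡ 2 (mod 11).
  Combine with x ≡ 3 (mod 9); new modulus lcm = 99.
    Write x = 2 + 11·t and substitute into x ≡ 3 (mod 9): 11·t ≡ 3 − 2 = 1 (mod 9).
    Reduce coefficients mod 9: 2·t ≡ 1 (mod 9).
    The inverse of 2 mod 9 is 5 (since 2·5 = 10 = 1·9 + 1), so t ≡ 5·1 = 5 ≡ 5 (mod 9).
    Then x = 2 + 11·5 = 57, valid modulo lcm(11, 9) = 99: x ≡ 57 (mod 99).
  Combine with x ≡ 6 (mod 8); new modulus lcm = 792.
    Write x = 57 + 99·t and substitute into x ≡ 6 (mod 8): 99·t ≡ 6 − 57 = -51 (mod 8).
    Reduce coefficients mod 8: 3·t ≡ 5 (mod 8).
    The inverse of 3 mod 8 is 3 (since 3·3 = 9 = 1·8 + 1), so t ≡ 3·5 = 15 ≡ 7 (mod 8).
    Then x = 57 + 99·7 = 750, valid modulo lcm(99, 8) = 792: x ≡ 750 (mod 792).
  Combine with x ≡ 0 (mod 5); new modulus lcm = 3960.
    Write x = 750 + 792·t and substitute into x ≡ 0 (mod 5): 792·t ≡ 0 − 750 = -750 (mod 5).
    Reduce coefficients mod 5: 2·t ≡ 0 (mod 5).
    The inverse of 2 mod 5 is 3 (since 2·3 = 6 = 1·5 + 1), so t ≡ 3·0 = 0 ≡ 0 (mod 5).
    Then x = 750 + 792·0 = 750, valid modulo lcm(792, 5) = 3960: x ≡ 750 (mod 3960).
  Combine with x ≡ 5 (mod 17); new modulus lcm = 67320.
    Write x = 750 + 3960·t and substitute into x ≡ 5 (mod 17): 3960·t ≡ 5 − 750 = -745 (mod 17).
    Reduce coefficients mod 17: 16·t ≡ 3 (mod 17).
    The inverse of 16 mod 17 is 16 (since 16·16 = 256 = 15·17 + 1), so t ≡ 16·3 = 48 ≡ 14 (mod 17).
    Then x = 750 + 3960·14 = 56190, valid modulo lcm(3960, 17) = 67320: x ≡ 56190 (mod 67320).
Verify against each original: 56190 mod 11 = 2, 56190 mod 9 = 3, 56190 mod 8 = 6, 56190 mod 5 = 0, 56190 mod 17 = 5.

x ≡ 56190 (mod 67320).


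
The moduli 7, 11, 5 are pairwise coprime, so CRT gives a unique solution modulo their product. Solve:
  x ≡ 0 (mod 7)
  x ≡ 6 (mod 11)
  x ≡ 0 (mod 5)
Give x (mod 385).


Moduli 7, 11, 5 are pairwise coprime; by CRT there is a unique solution modulo M = 7 · 11 · 5 = 385.
Solve pairwise, accumulating the modulus:
  Start with x ≡ 0 (mod 7).
  Combine with x ≡ 6 (mod 11): since gcd(7, 11) = 1, we get a unique residue mod 77.
    Write x = 0 + 7·t and substitute into x ≡ 6 (mod 11): 7·t ≡ 6 − 0 = 6 (mod 11).
    The inverse of 7 mod 11 is 8 (since 7·8 = 56 = 5·11 + 1), so t ≡ 8·6 = 48 ≡ 4 (mod 11).
    Then x = 0 + 7·4 = 28, valid modulo lcm(7, 11) = 77: x ≡ 28 (mod 77).
  Combine with x ≡ 0 (mod 5): since gcd(77, 5) = 1, we get a unique residue mod 385.
    Write x = 28 + 77·t and substitute into x ≡ 0 (mod 5): 77·t ≡ 0 − 28 = -28 (mod 5).
    Reduce coefficients mod 5: 2·t ≡ 2 (mod 5).
    The inverse of 2 mod 5 is 3 (since 2·3 = 6 = 1·5 + 1), so t ≡ 3·2 = 6 ≡ 1 (mod 5).
    Then x = 28 + 77·1 = 105, valid modulo lcm(77, 5) = 385: x ≡ 105 (mod 385).
Verify: 105 mod 7 = 0 ✓, 105 mod 11 = 6 ✓, 105 mod 5 = 0 ✓.

x ≡ 105 (mod 385).


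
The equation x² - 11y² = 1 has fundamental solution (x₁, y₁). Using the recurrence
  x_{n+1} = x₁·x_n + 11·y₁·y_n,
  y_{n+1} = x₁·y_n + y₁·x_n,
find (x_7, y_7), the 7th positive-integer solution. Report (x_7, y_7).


Step 1: Find the fundamental solution (x₁, y₁) of x² - 11y² = 1.
  Expand √11 as a continued fraction. a₀ = ⌊√11⌋ = 3; iterate m_{k+1} = d_k·a_k − m_k, d_{k+1} = (11 − m_{k+1}²)/d_k, a_{k+1} = ⌊(a₀ + m_{k+1})/d_{k+1}⌋ (starting m₀ = 0, d₀ = 1), with convergents p_k = a_k·p_{k-1} + p_{k-2}, q_k = a_k·q_{k-1} + q_{k-2} (p₋₁ = 1, q₋₁ = 0):
  k = 0: a₀ = 3; p₀/q₀ = 3/1; p₀² − 11·q₀² = 9 − 11 = -2.
  k = 1: m = 3, d = 2, a = ⌊(3 + 3)/2⌋ = 3; p/q = (3·3 + 1)/(3·1 + 0) = 10/3; p² − 11·q² = 100 − 99 = 1.
  The first convergent with p² − 11·q² = 1 gives the fundamental solution (x₁, y₁) = (10, 3).
Step 2: Apply the recurrence (x_{n+1}, y_{n+1}) = (x₁x_n + 11y₁y_n, x₁y_n + y₁x_n) repeatedly.
  From (x_1, y_1) = (10, 3): x_2 = 10·10 + 11·3·3 = 199; y_2 = 10·3 + 3·10 = 60.
  From (x_2, y_2) = (199, 60): x_3 = 10·199 + 11·3·60 = 3970; y_3 = 10·60 + 3·199 = 1197.
  From (x_3, y_3) = (3970, 1197): x_4 = 10·3970 + 11·3·1197 = 79201; y_4 = 10·1197 + 3·3970 = 23880.
  From (x_4, y_4) = (79201, 23880): x_5 = 10·79201 + 11·3·23880 = 1580050; y_5 = 10·23880 + 3·79201 = 476403.
  From (x_5, y_5) = (1580050, 476403): x_6 = 10·1580050 + 11·3·476403 = 31521799; y_6 = 10·476403 + 3·1580050 = 9504180.
  From (x_6, y_6) = (31521799, 9504180): x_7 = 10·31521799 + 11·3·9504180 = 628855930; y_7 = 10·9504180 + 3·31521799 = 189607197.
Step 3: Verify x_7² - 11·y_7² = 395459780696164900 - 395459780696164899 = 1 (should be 1). ✓

(x_1, y_1) = (10, 3); (x_7, y_7) = (628855930, 189607197).


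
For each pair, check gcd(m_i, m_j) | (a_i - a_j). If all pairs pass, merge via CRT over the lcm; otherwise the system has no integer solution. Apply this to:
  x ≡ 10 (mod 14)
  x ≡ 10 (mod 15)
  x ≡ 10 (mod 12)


Moduli 14, 15, 12 are not pairwise coprime, so CRT works modulo lcm(m_i) when all pairwise compatibility conditions hold.
Pairwise compatibility: gcd(m_i, m_j) must divide a_i - a_j for every pair.
Merge one congruence at a time:
  Start: x ≡ 10 (mod 14).
  Combine with x ≡ 10 (mod 15): gcd(14, 15) = 1; 10 - 10 = 0, which IS divisible by 1, so compatible.
    Write x = 10 + 14·t and substitute into x ≡ 10 (mod 15): 14·t ≡ 10 − 10 = 0 (mod 15).
    The inverse of 14 mod 15 is 14 (since 14·14 = 196 = 13·15 + 1), so t ≡ 14·0 = 0 ≡ 0 (mod 15).
    Then x = 10 + 14·0 = 10, valid modulo lcm(14, 15) = 210: x ≡ 10 (mod 210).
  Combine with x ≡ 10 (mod 12): gcd(210, 12) = 6; 10 - 10 = 0, which IS divisible by 6, so compatible.
    Write x = 10 + 210·t and substitute into x ≡ 10 (mod 12): 210·t ≡ 10 − 10 = 0 (mod 12).
    Divide the congruence (and modulus) by g = 6: 35·t ≡ 0 (mod 2).
    Reduce coefficients mod 2: 1·t ≡ 0 (mod 2).
    So t ≡ 0 (mod 2).
    Then x = 10 + 210·0 = 10, valid modulo lcm(210, 12) = 420: x ≡ 10 (mod 420).
Verify: 10 mod 14 = 10, 10 mod 15 = 10, 10 mod 12 = 10.

x ≡ 10 (mod 420).


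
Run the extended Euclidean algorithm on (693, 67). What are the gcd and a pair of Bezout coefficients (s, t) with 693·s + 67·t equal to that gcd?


Euclidean algorithm on (693, 67) — divide until remainder is 0:
  693 = 10 · 67 + 23
  67 = 2 · 23 + 21
  23 = 1 · 21 + 2
  21 = 10 · 2 + 1
  2 = 2 · 1 + 0
gcd(693, 67) = 1.
Track Bezout coefficients alongside the remainders: start with r₀ = 693 = a·1 + b·0 (s = 1, t = 0) and r₁ = 67 = a·0 + b·1 (s = 0, t = 1); each new remainder r_{k+1} = r_{k-1} − q_k·r_k inherits s_{k+1} = s_{k-1} − q_k·s_k, t_{k+1} = t_{k-1} − q_k·t_k, so r_k = a·s_k + b·t_k at every step:
  q = 10: r = 23, s = 1 − 10·0 = 1, t = 0 − 10·1 = -10  (check: 693·1 + 67·(-10) = 23)
  q = 2: r = 21, s = 0 − 2·1 = -2, t = 1 − 2·(-10) = 21  (check: 693·(-2) + 67·21 = 21)
  q = 1: r = 2, s = 1 − 1·(-2) = 3, t = -10 − 1·21 = -31  (check: 693·3 + 67·(-31) = 2)
  q = 10: r = 1, s = -2 − 10·3 = -32, t = 21 − 10·(-31) = 331  (check: 693·(-32) + 67·331 = 1)
The row with r = 1 (the gcd) gives the Bezout coefficients s = -32, t = 331.
Result: 693 · (-32) + 67 · (331) = 1.

gcd(693, 67) = 1; s = -32, t = 331 (check: 693·(-32) + 67·331 = 1).


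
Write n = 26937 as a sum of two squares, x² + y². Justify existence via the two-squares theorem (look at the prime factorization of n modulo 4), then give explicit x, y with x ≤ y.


Step 1: Factor n = 26937 = 3^2 · 41 · 73.
Step 2: Check the mod-4 condition on each prime factor: 3 ≡ 3 (mod 4), exponent 2 (must be even); 41 ≡ 1 (mod 4), exponent 1; 73 ≡ 1 (mod 4), exponent 1.
All primes ≡ 3 (mod 4) appear to even exponent (or don't appear), so by the two-squares theorem n IS expressible as a sum of two squares.
Step 3: Build a representation. Group n = k² · m with k = 3 and m = 41 · 73 = 2993 (a product of primes ≡ 1 (mod 4)); a representation of m scales to one of n via (k·x)² + (k·y)² = k²(x² + y²). Each prime p ≡ 1 (mod 4) is itself a sum of two squares; find a² by testing p − a² for a perfect square:
  41: 41 − 1² = 40, 41 − 2² = 37, 41 − 3² = 32, 41 − 4² = 25 = 5² ⇒ 41 = 4² + 5².
  73: 73 − 1² = 72, 73 − 2² = 69, 73 − 3² = 64 = 8² ⇒ 73 = 3² + 8².
  Combine using the Brahmagupta–Fibonacci identity (a² + b²)(c² + d²) = (ac − bd)² + (ad + bc)² = (ac + bd)² + (ad − bc)²:
  41 · 73 = 2993: from (4² + 5²)(3² + 8²), take (4·3 − 5·8, 4·8 + 5·3) = (12 − 40, 32 + 15) = (-28, 47); dropping signs (only squares matter) gives (28, 47); check 28² + 47² = 784 + 2209 = 2993 ✓.
  Scale by k = 3: (3·28, 3·47) = (84, 141).
Step 4: Order so x ≤ y and verify: 84² + 141² = 7056 + 19881 = 26937 = n. ✓

n = 26937 = 84² + 141² (one valid representation with x ≤ y).


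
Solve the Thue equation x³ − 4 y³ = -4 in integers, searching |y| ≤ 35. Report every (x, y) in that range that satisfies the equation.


The equation is x³ - 4y³ = -4. For fixed y, x³ = 4·y³ − 4, so a solution requires the RHS to be a perfect cube.
Strategy: iterate y from -35 to 35, compute RHS = 4·y³ − 4, and check whether it is a (positive or negative) perfect cube.
Check small values of y:
  y = 0: RHS = -4 is not a perfect cube.
  y = 1: RHS = 0 = (0)³ ⇒ x = 0 works.
  y = -1: RHS = -8 = (-2)³ ⇒ x = -2 works.
  y = 2: RHS = 28 is not a perfect cube.
  y = -2: RHS = -36 is not a perfect cube.
  y = 3: RHS = 104 is not a perfect cube.
  y = -3: RHS = -112 is not a perfect cube.
Continuing the search up to |y| = 35 finds no further solutions beyond those listed.
Collected solutions: (0, 1), (-2, -1).

Solutions (with |y| ≤ 35): (0, 1), (-2, -1).


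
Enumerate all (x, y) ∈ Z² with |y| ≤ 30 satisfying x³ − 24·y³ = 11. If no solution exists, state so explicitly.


The equation is x³ - 24y³ = 11. For fixed y, x³ = 24·y³ + 11, so a solution requires the RHS to be a perfect cube.
Strategy: iterate y from -30 to 30, compute RHS = 24·y³ + 11, and check whether it is a (positive or negative) perfect cube.
Check small values of y:
  y = 0: RHS = 11 is not a perfect cube.
  y = 1: RHS = 35 is not a perfect cube.
  y = -1: RHS = -13 is not a perfect cube.
  y = 2: RHS = 203 is not a perfect cube.
  y = -2: RHS = -181 is not a perfect cube.
  y = 3: RHS = 659 is not a perfect cube.
  y = -3: RHS = -637 is not a perfect cube.
Continuing the search up to |y| = 30 finds no solutions either.
No (x, y) in the scanned range satisfies the equation.

No integer solutions with |y| ≤ 30.
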